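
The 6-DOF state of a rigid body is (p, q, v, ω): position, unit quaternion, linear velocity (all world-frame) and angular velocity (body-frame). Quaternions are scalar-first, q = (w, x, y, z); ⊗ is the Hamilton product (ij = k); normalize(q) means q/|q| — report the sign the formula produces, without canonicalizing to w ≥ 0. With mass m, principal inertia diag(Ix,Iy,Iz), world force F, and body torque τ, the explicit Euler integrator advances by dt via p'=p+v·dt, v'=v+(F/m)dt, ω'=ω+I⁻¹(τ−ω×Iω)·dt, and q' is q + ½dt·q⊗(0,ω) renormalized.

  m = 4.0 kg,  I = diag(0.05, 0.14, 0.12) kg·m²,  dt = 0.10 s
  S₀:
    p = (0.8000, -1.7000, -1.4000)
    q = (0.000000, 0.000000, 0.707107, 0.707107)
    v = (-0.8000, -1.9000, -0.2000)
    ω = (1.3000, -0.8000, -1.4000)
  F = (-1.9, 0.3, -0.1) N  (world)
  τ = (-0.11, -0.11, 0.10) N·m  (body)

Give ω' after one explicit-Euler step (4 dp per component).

precession coupling ω×(Iω) = (-0.0224, 0.1274, -0.0936)
angular accel α = (-1.7520, -1.6957, 1.6133)
new body rate ω' = (1.1248, -0.9696, -1.2387)

ω' = (1.1248, -0.9696, -1.2387)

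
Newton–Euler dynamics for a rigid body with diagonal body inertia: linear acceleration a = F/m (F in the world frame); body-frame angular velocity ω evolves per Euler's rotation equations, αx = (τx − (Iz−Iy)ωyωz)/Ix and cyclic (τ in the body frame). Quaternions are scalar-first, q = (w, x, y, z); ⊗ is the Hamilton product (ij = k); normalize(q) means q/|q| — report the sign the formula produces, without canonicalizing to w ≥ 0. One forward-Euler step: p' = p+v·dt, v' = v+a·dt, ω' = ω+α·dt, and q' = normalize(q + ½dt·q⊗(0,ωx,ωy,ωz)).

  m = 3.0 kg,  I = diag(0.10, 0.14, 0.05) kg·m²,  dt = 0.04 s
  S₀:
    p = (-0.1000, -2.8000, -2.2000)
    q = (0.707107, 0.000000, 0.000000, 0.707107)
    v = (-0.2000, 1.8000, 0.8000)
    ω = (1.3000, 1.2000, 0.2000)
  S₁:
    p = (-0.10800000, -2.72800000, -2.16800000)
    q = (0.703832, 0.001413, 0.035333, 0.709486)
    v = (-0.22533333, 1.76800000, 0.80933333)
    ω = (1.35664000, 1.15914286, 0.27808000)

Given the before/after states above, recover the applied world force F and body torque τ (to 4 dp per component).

F = (-1.9000, -2.4000, 0.7000)
τ = (0.1200, -0.1300, 0.1600)

velocity change Δv = (-0.02533333, -0.03200000, 0.00933333)
F = m·Δv/dt = (-1.9000, -2.4000, 0.7000)
rate change Δω = (0.05664000, -0.04085714, 0.07808000)
ω₀×(Iω₀) = (-0.0216, 0.0130, 0.0624)
applied torque τ = (0.1200, -0.1300, 0.1600)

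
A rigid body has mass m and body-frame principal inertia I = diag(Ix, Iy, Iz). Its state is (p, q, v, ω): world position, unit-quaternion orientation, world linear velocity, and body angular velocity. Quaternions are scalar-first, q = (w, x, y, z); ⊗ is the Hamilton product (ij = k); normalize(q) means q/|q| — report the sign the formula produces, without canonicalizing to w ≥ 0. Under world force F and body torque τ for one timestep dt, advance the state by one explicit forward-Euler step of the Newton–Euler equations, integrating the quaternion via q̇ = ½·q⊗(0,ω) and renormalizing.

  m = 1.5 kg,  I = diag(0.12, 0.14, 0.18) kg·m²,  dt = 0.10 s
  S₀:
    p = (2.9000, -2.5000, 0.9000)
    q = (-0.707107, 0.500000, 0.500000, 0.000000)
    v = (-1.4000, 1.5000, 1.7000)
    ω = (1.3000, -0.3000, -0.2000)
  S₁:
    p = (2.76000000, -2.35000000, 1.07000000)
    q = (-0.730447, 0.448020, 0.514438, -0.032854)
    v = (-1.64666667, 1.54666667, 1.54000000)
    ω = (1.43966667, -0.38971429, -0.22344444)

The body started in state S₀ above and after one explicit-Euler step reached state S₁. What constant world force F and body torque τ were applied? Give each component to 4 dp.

Δω = ω₁−ω₀ = (0.13966667, -0.08971429, -0.02344444)
precession coupling = (0.0024, 0.0156, -0.0078)
I·α + gyro = (0.1700, -0.1100, -0.0500)
Δv = v₁−v₀ = (-0.24666667, 0.04666667, -0.16000000)
m·(v₁−v₀)/dt = (-3.7000, 0.7000, -2.4000)

F = (-3.7000, 0.7000, -2.4000)
τ = (0.1700, -0.1100, -0.0500)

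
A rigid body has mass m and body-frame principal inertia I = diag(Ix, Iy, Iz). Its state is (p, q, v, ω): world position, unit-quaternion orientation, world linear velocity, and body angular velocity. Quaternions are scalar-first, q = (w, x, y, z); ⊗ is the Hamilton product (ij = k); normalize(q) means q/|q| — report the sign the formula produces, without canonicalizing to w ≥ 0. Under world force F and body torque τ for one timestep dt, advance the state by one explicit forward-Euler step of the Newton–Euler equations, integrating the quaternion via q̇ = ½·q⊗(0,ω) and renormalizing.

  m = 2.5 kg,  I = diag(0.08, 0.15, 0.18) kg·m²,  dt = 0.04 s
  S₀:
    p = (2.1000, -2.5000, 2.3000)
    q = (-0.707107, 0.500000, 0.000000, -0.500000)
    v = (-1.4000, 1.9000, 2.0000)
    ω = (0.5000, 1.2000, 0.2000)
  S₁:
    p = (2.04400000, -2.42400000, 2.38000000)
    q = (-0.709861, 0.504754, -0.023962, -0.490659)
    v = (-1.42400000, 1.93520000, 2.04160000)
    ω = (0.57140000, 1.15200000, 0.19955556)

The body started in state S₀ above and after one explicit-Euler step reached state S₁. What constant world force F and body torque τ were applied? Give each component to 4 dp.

Δv = v₁−v₀ = (-0.02400000, 0.03520000, 0.04160000)
F = m·Δv/dt = (-1.5000, 2.2000, 2.6000)
rate change Δω = (0.07140000, -0.04800000, -0.00044444)
I·α + gyro = (0.1500, -0.1900, 0.0400)

F = (-1.5000, 2.2000, 2.6000)
τ = (0.1500, -0.1900, 0.0400)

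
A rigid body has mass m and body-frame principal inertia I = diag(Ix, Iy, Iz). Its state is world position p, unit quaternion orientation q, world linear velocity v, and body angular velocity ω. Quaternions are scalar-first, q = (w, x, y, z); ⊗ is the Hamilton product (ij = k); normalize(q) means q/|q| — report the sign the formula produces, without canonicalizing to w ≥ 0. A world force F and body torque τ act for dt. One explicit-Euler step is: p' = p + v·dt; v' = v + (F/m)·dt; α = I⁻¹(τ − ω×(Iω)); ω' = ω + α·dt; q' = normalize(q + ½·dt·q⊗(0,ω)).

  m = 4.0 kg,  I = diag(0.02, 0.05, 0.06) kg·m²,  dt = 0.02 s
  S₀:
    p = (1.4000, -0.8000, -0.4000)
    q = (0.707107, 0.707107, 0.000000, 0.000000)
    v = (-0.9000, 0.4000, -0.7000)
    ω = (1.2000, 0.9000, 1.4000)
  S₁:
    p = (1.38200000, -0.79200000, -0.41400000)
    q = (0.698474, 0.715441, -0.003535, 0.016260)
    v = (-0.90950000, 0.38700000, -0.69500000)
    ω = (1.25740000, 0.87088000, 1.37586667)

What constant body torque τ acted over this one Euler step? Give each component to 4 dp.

τ = (0.0700, -0.1400, -0.0400)

rate change Δω = (0.05740000, -0.02912000, -0.02413333)
precession coupling = (0.0126, -0.0672, 0.0324)
I·α + gyro = (0.0700, -0.1400, -0.0400)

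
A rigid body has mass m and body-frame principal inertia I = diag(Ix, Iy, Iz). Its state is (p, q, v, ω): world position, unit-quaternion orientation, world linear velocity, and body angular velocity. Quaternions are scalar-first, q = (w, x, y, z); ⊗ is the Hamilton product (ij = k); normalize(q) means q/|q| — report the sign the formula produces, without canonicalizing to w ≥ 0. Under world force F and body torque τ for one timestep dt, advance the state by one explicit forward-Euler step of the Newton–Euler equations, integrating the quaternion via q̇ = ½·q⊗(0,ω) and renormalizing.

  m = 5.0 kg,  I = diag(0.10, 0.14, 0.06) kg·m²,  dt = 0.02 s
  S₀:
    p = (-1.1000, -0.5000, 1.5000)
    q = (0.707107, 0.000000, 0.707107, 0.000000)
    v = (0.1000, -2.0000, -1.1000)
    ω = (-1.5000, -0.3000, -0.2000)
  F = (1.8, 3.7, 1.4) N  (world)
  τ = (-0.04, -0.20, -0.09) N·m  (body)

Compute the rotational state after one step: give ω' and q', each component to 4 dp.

precession coupling ω×(Iω) = (-0.0048, 0.0120, 0.0180)
angular accel α = (-0.3520, -1.5143, -1.8000)
new body rate ω' = (-1.5070, -0.3303, -0.2360)
2q̇ = q⊗(0,ω) = (0.2121321, -1.2020819, -0.2121321, 0.9192391)
q + ½dt·q⊗(0,ω), renormalized = (0.7091, -0.0120, 0.7049, 0.0092)

ω' = (-1.5070, -0.3303, -0.2360)
q' = (0.7091, -0.0120, 0.7049, 0.0092)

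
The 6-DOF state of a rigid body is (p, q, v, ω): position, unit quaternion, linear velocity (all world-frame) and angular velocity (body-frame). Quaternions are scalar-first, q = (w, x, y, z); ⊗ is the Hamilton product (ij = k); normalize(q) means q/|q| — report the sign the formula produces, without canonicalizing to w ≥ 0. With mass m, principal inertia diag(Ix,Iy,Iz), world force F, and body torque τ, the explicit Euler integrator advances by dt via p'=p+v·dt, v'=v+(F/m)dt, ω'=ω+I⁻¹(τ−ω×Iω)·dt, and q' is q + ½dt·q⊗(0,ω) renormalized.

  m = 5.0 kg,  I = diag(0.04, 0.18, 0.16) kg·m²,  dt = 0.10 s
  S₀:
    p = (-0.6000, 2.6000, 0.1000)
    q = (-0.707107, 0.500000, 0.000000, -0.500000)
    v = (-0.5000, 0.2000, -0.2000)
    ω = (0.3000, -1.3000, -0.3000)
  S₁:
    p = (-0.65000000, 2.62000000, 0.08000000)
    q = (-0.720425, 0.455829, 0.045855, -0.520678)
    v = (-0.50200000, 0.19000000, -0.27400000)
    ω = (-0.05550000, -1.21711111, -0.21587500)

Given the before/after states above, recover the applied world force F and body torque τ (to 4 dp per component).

F = (-0.1000, -0.5000, -3.7000)
τ = (-0.1500, 0.1600, 0.0800)

Δω = ω₁−ω₀ = (-0.35550000, 0.08288889, 0.08412500)
gyro term ω₀×Iω₀ = (-0.0078, 0.0108, -0.0546)
τ = I·(Δω/dt) + ω₀×(Iω₀) = (-0.1500, 0.1600, 0.0800)
velocity change Δv = (-0.00200000, -0.01000000, -0.07400000)
F = m·Δv/dt = (-0.1000, -0.5000, -3.7000)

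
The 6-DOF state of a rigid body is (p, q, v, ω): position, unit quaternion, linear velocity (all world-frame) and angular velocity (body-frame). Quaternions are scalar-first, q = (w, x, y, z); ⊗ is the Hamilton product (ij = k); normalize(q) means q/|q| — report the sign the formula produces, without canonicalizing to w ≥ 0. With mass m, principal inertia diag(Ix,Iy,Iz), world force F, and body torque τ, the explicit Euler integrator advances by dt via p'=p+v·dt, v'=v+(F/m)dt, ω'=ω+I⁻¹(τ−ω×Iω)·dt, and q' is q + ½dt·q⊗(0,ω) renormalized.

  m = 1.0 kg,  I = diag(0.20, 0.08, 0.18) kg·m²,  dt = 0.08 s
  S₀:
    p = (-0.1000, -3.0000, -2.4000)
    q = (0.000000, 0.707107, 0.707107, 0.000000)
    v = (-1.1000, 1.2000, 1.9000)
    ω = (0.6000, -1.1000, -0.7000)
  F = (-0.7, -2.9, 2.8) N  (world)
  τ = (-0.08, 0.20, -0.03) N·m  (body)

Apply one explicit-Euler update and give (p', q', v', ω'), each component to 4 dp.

linear accel F/m = (-0.7000, -2.9000, 2.8000)
p + v·dt = (-0.1880, -2.9040, -2.2480)
v + (F/m)dt = (-1.1560, 0.9680, 2.1240)
(τ − ω×Iω)/I = (-0.7850, 2.6050, -0.6067)
ω' = ω + α·dt = (0.5372, -0.8916, -0.7485)
2q̇ = q⊗(0,ω) = (0.3535535, -0.4949749, 0.4949749, -1.2020819)
updated quaternion q' = (0.0141, 0.6862, 0.7257, -0.0480)

p' = (-0.1880, -2.9040, -2.2480)
q' = (0.0141, 0.6862, 0.7257, -0.0480)
v' = (-1.1560, 0.9680, 2.1240)
ω' = (0.5372, -0.8916, -0.7485)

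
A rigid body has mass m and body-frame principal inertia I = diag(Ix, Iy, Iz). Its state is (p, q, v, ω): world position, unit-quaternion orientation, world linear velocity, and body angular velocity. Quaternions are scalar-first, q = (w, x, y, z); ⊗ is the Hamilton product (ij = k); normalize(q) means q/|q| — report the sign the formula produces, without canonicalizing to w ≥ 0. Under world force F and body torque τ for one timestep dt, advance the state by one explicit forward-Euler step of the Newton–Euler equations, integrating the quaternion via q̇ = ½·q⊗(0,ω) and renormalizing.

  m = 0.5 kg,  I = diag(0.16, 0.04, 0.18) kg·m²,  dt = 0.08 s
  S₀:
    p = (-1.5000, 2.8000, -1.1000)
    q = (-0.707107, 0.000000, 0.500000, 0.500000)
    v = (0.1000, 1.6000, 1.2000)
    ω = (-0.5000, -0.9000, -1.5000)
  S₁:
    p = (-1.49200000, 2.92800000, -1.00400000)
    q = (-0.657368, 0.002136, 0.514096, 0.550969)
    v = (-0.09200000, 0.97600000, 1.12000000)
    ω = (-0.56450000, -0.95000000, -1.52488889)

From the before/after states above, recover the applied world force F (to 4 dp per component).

Δv = v₁−v₀ = (-0.19200000, -0.62400000, -0.08000000)
F = m·Δv/dt = (-1.2000, -3.9000, -0.5000)

F = (-1.2000, -3.9000, -0.5000)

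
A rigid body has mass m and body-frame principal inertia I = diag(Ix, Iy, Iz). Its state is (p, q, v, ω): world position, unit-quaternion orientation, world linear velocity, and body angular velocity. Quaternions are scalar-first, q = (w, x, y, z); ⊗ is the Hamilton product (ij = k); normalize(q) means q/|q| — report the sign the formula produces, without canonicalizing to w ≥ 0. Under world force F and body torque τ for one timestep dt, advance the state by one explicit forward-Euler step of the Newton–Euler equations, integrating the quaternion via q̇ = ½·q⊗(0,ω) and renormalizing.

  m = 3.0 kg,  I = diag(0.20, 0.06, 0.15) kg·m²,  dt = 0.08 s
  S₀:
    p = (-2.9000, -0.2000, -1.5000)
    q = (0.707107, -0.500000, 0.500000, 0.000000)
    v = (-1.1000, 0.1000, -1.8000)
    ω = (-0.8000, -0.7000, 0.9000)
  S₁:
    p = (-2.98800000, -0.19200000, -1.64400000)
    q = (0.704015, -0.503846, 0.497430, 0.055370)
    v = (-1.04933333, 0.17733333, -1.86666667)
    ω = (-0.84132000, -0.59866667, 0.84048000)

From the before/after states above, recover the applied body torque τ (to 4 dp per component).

τ = (-0.1600, 0.0400, -0.1900)

rate change Δω = (-0.04132000, 0.10133333, -0.05952000)
I·α + gyro = (-0.1600, 0.0400, -0.1900)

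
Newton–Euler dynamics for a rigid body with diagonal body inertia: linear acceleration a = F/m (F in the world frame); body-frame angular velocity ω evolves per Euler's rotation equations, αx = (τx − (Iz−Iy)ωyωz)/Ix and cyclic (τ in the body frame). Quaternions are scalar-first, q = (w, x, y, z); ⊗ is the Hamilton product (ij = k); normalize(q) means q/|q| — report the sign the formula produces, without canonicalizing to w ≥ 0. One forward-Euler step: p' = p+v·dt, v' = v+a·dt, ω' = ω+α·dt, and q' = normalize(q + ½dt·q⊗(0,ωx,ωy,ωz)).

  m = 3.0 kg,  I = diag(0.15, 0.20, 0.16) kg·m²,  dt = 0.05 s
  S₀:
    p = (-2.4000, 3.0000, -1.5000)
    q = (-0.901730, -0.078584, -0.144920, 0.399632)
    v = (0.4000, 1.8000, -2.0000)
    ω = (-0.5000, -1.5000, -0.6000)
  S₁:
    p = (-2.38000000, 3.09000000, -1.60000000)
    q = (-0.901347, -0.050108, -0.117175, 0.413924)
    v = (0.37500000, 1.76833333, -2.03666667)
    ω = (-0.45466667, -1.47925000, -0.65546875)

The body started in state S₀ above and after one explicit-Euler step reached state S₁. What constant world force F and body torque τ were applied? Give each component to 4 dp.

Δω = ω₁−ω₀ = (0.04533333, 0.02075000, -0.05546875)
ω₀×(Iω₀) = (-0.0360, -0.0030, 0.0375)
applied torque τ = (0.1000, 0.0800, -0.1400)
velocity change Δv = (-0.02500000, -0.03166667, -0.03666667)
m·(v₁−v₀)/dt = (-1.5000, -1.9000, -2.2000)

F = (-1.5000, -1.9000, -2.2000)
τ = (0.1000, 0.0800, -0.1400)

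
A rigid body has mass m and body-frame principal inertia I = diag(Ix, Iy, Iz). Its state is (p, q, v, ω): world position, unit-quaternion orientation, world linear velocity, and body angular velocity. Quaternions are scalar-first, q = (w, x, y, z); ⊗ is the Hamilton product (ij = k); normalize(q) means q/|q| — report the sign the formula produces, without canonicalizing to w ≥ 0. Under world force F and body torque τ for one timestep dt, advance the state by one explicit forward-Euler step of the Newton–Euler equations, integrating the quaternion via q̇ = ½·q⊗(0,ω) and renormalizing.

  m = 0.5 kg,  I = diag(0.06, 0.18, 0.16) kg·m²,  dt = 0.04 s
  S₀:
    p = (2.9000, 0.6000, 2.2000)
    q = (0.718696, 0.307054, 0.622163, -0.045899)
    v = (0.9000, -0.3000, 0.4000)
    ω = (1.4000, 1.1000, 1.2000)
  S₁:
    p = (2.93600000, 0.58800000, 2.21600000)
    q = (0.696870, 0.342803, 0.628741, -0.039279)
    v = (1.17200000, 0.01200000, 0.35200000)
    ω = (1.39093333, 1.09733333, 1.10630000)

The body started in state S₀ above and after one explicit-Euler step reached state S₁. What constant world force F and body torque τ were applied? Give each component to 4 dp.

rate change Δω = (-0.00906667, -0.00266667, -0.09370000)
τ = I·(Δω/dt) + ω₀×(Iω₀) = (-0.0400, -0.1800, -0.1900)
velocity change Δv = (0.27200000, 0.31200000, -0.04800000)
m·(v₁−v₀)/dt = (3.4000, 3.9000, -0.6000)

F = (3.4000, 3.9000, -0.6000)
τ = (-0.0400, -0.1800, -0.1900)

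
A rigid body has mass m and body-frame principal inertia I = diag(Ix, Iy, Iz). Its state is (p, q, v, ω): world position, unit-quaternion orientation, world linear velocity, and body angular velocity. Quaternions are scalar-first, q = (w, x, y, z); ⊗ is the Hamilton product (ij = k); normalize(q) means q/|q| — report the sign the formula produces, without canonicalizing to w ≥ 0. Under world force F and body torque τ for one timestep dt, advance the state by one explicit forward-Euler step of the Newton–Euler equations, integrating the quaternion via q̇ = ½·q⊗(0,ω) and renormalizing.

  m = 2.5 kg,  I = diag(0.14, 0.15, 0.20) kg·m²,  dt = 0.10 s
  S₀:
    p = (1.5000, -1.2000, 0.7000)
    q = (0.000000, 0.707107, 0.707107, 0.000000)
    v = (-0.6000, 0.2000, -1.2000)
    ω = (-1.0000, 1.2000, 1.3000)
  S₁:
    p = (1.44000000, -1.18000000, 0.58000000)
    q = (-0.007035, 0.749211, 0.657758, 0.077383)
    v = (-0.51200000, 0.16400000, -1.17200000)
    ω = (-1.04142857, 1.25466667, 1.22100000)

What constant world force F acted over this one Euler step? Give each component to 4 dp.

F = (2.2000, -0.9000, 0.7000)

velocity change Δv = (0.08800000, -0.03600000, 0.02800000)
m·(v₁−v₀)/dt = (2.2000, -0.9000, 0.7000)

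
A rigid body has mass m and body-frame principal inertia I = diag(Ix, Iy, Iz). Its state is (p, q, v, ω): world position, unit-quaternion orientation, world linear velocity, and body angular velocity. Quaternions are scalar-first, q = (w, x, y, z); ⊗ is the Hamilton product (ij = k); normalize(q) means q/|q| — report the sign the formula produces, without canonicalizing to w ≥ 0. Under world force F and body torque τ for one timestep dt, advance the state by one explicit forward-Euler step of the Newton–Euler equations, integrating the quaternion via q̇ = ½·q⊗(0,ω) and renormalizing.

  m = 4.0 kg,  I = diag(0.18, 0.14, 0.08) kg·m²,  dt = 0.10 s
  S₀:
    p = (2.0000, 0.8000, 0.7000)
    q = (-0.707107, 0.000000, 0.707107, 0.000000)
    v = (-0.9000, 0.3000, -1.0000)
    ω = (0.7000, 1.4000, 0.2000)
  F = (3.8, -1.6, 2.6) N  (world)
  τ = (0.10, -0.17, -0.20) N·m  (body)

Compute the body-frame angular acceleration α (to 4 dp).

gyro term ω×Iω = (-0.0168, 0.0140, -0.0392)
α = I⁻¹(τ − ω×Iω) = (0.6489, -1.3143, -2.0100)

α = (0.6489, -1.3143, -2.0100)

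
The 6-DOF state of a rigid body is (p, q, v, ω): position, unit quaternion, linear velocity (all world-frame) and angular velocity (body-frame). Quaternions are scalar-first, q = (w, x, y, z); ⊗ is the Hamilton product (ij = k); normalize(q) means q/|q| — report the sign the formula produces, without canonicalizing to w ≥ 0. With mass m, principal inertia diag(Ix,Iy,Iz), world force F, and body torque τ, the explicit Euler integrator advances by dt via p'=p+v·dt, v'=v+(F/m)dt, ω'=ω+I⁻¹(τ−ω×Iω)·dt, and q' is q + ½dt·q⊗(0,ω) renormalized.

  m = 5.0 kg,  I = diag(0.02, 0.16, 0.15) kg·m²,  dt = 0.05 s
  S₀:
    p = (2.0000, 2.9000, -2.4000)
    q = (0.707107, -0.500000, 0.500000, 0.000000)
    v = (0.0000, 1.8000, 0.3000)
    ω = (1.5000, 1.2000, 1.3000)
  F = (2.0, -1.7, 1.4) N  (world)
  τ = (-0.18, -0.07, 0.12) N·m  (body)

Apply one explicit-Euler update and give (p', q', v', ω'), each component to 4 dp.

a = F/m = (0.4000, -0.3400, 0.2800)
new position p' = (2.0000, 2.9900, -2.3850)
v' = v + a·dt = (0.0200, 1.7830, 0.3140)
precession coupling ω×(Iω) = (-0.0156, -0.2535, 0.2520)
α = I⁻¹(τ − ω×Iω) = (-8.2200, 1.1469, -0.8800)
new body rate ω' = (1.0890, 1.2573, 1.2560)
q⊗(0,ω) = (0.1500000, 1.7106605, 1.4985284, -0.4307609)
updated quaternion q' = (0.7097, -0.4565, 0.5366, -0.0108)

p' = (2.0000, 2.9900, -2.3850)
q' = (0.7097, -0.4565, 0.5366, -0.0108)
v' = (0.0200, 1.7830, 0.3140)
ω' = (1.0890, 1.2573, 1.2560)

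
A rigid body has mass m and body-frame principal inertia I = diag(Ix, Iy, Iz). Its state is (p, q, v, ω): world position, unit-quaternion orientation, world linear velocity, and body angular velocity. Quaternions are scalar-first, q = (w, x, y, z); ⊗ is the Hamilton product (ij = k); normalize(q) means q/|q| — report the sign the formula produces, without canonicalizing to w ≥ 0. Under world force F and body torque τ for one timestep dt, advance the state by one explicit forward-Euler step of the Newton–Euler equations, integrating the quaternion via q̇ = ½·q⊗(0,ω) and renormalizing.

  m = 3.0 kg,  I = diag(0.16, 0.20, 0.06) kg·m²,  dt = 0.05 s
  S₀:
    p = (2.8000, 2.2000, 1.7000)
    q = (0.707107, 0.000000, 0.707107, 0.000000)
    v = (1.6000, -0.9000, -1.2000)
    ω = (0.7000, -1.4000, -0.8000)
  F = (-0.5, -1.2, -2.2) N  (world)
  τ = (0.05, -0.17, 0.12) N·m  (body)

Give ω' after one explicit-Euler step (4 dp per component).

gyro term ω×Iω = (-0.1568, -0.0560, -0.0392)
α = I⁻¹(τ − ω×Iω) = (1.2925, -0.5700, 2.6533)
ω' = ω + α·dt = (0.7646, -1.4285, -0.6673)

ω' = (0.7646, -1.4285, -0.6673)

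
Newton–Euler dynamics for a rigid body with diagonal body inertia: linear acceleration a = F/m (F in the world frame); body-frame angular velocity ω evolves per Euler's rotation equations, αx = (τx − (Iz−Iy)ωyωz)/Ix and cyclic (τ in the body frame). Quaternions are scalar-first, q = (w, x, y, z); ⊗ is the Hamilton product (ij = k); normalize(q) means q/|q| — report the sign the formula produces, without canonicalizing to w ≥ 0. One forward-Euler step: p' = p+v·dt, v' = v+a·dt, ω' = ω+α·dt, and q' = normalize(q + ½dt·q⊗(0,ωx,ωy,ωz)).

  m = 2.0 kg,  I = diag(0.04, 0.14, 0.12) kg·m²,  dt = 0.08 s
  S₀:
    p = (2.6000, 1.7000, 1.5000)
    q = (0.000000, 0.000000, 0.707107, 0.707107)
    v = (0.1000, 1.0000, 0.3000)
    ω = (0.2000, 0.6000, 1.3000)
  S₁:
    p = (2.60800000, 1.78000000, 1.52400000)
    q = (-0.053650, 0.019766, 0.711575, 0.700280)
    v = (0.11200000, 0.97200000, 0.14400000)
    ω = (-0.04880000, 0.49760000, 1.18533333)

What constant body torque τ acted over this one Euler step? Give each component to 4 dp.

ω₁ − ω₀ = (-0.24880000, -0.10240000, -0.11466667)
gyro term ω₀×Iω₀ = (-0.0156, -0.0208, 0.0120)
applied torque τ = (-0.1400, -0.2000, -0.1600)

τ = (-0.1400, -0.2000, -0.1600)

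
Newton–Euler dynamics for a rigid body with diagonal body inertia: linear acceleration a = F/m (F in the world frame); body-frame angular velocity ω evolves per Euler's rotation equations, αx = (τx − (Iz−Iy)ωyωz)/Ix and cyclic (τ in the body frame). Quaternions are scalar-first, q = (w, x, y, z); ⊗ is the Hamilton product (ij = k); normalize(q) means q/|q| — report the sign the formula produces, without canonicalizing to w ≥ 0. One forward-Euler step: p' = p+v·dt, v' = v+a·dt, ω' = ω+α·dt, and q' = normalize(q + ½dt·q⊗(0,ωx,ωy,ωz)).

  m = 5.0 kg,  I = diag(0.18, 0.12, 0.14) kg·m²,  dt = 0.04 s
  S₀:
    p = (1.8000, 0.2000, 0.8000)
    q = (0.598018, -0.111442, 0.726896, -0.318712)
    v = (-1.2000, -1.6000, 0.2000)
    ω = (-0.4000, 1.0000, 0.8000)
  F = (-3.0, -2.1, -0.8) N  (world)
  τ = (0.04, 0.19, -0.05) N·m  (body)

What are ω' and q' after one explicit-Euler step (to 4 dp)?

angular accel α = (0.1333, 1.6900, -0.5286)
ω + α·dt = (-0.3947, 1.0676, 0.7789)
Hamilton product q⊗(0,ω) = (-0.5165032, 0.6610216, 0.8146564, 0.6577308)
updated quaternion q' = (0.5875, -0.0982, 0.7429, -0.3054)

ω' = (-0.3947, 1.0676, 0.7789)
q' = (0.5875, -0.0982, 0.7429, -0.3054)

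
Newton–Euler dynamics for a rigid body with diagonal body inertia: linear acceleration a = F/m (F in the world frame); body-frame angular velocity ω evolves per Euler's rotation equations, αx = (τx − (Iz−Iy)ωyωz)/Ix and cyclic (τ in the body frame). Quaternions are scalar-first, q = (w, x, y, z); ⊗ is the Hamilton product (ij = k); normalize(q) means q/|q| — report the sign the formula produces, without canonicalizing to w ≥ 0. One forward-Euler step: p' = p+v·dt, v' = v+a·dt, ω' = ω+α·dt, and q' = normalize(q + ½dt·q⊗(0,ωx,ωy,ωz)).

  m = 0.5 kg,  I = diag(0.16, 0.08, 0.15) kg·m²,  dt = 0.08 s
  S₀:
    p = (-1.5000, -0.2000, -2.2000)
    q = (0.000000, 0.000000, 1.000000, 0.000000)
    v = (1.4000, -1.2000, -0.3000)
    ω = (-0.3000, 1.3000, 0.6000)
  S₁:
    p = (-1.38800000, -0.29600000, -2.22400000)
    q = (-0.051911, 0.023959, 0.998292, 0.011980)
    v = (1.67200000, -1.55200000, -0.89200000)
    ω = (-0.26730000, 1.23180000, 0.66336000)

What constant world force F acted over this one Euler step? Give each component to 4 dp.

F = (1.7000, -2.2000, -3.7000)

velocity change Δv = (0.27200000, -0.35200000, -0.59200000)
applied force F = (1.7000, -2.2000, -3.7000)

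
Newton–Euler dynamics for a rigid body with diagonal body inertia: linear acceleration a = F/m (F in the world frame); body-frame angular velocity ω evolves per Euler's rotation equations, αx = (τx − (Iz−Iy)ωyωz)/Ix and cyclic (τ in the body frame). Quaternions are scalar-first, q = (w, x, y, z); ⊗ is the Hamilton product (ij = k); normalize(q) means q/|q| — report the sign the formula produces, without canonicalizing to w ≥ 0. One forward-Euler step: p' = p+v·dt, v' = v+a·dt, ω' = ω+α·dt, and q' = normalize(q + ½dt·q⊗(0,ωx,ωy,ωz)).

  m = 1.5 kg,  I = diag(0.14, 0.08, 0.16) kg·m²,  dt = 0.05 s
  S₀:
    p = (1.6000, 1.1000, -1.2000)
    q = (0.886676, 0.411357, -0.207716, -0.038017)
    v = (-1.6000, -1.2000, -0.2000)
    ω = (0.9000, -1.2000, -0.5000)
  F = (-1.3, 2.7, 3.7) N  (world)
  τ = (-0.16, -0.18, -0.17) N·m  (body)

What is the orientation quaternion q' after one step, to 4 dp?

q' = (0.8700, 0.4324, -0.2299, -0.0567)

Hamilton product q⊗(0,ω) = (-0.6384890, 0.8562460, -0.8925480, -0.7500220)
updated quaternion q' = (0.8700, 0.4324, -0.2299, -0.0567)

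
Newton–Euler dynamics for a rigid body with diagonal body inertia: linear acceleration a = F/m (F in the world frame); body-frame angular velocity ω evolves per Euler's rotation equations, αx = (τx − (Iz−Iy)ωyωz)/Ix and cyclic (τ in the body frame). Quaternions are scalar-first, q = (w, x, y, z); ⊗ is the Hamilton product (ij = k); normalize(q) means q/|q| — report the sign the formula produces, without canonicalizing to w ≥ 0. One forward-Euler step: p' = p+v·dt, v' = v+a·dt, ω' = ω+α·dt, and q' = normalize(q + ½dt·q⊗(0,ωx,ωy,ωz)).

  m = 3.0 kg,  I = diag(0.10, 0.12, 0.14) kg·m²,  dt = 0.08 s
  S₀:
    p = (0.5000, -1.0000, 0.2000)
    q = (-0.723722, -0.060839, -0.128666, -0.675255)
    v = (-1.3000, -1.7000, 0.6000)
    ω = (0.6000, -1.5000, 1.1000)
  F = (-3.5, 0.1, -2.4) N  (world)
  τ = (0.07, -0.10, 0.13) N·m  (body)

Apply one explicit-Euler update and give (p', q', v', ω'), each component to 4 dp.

p' = (0.3960, -1.1360, 0.2480)
q' = (-0.6981, -0.1240, -0.0985, -0.6982)
v' = (-1.3933, -1.6973, 0.5360)
ω' = (0.6824, -1.5491, 1.1846)

a = (-1.1667, 0.0333, -0.8000)
p' = p + v·dt = (0.3960, -1.1360, 0.2480)
new velocity v' = (-1.3933, -1.6973, 0.5360)
(τ − ω×Iω)/I = (1.0300, -0.6133, 1.0571)
ω' = ω + α·dt = (0.6824, -1.5491, 1.1846)
2q̇ = q⊗(0,ω) = (0.5862849, -1.5886483, 0.7473529, -0.6276361)
q + ½dt·q⊗(0,ω), renormalized = (-0.6981, -0.1240, -0.0985, -0.6982)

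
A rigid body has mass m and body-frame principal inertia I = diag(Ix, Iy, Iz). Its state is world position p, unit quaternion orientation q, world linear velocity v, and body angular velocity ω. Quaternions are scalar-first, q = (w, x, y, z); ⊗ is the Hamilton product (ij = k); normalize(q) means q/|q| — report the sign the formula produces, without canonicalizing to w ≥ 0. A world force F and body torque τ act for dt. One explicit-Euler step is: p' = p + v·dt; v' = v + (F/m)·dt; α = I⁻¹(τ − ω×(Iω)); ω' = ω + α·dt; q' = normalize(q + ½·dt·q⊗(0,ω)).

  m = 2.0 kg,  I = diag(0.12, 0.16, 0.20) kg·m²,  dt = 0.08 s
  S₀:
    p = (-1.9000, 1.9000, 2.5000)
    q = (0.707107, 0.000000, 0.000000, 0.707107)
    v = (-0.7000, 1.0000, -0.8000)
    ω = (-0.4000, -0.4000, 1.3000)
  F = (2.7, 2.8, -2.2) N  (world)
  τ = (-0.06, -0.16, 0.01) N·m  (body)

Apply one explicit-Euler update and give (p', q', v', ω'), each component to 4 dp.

p' = (-1.9560, 1.9800, 2.4360)
q' = (0.6693, 0.0000, -0.0226, 0.7427)
v' = (-0.5920, 1.1120, -0.8880)
ω' = (-0.4261, -0.5008, 1.3014)

a = F/m = (1.3500, 1.4000, -1.1000)
p + v·dt = (-1.9560, 1.9800, 2.4360)
v' = v + a·dt = (-0.5920, 1.1120, -0.8880)
ω×(Iω) gyroscopic = (-0.0208, 0.0416, 0.0064)
(τ − ω×Iω)/I = (-0.3267, -1.2600, 0.0180)
new body rate ω' = (-0.4261, -0.5008, 1.3014)
2q̇ = q⊗(0,ω) = (-0.9192391, 0.0000000, -0.5656856, 0.9192391)
q + ½dt·q⊗(0,ω), renormalized = (0.6693, 0.0000, -0.0226, 0.7427)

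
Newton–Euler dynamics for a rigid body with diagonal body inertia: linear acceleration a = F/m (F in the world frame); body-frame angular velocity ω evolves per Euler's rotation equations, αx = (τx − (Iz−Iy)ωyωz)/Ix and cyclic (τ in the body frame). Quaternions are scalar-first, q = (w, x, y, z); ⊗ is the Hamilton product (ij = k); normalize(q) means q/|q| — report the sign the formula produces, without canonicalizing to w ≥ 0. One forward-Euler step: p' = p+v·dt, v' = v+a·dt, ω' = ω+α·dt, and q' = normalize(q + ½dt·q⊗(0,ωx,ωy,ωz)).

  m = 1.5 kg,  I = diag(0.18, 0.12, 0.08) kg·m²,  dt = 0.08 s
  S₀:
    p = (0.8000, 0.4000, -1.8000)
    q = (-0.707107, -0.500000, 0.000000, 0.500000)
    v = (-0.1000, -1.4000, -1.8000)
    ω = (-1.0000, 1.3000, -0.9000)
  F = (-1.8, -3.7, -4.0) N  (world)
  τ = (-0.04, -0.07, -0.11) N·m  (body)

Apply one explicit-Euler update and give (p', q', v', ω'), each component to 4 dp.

(τ − ω×Iω)/I = (-0.4822, -1.3333, -2.3500)
new body rate ω' = (-1.0386, 1.1933, -1.0880)
Hamilton product q⊗(0,ω) = (-0.0500000, 0.0571070, -1.8692391, -0.0136037)
q' = normalize(q + ½dt·q⊗(0,ω)) = (-0.7071, -0.4963, -0.0746, 0.4981)
a = F/m = (-1.2000, -2.4667, -2.6667)
p + v·dt = (0.7920, 0.2880, -1.9440)
v' = v + a·dt = (-0.1960, -1.5973, -2.0133)

p' = (0.7920, 0.2880, -1.9440)
q' = (-0.7071, -0.4963, -0.0746, 0.4981)
v' = (-0.1960, -1.5973, -2.0133)
ω' = (-1.0386, 1.1933, -1.0880)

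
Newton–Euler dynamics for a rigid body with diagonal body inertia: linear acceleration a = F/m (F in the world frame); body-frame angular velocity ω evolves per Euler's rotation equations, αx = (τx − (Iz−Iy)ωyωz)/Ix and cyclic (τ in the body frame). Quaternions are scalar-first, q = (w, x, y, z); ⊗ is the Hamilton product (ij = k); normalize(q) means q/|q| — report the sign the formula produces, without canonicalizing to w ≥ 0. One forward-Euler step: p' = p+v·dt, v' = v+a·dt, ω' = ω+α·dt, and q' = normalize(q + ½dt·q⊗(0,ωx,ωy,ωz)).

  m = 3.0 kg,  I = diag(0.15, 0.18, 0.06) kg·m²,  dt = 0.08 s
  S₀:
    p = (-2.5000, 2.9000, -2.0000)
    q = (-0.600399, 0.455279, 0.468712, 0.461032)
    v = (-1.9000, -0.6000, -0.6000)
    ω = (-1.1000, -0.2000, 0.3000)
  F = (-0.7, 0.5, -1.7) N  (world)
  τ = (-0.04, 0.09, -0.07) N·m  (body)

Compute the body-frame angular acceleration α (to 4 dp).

gyro term ω×Iω = (0.0072, -0.0297, 0.0066)
α = I⁻¹(τ − ω×Iω) = (-0.3147, 0.6650, -1.2767)

α = (-0.3147, 0.6650, -1.2767)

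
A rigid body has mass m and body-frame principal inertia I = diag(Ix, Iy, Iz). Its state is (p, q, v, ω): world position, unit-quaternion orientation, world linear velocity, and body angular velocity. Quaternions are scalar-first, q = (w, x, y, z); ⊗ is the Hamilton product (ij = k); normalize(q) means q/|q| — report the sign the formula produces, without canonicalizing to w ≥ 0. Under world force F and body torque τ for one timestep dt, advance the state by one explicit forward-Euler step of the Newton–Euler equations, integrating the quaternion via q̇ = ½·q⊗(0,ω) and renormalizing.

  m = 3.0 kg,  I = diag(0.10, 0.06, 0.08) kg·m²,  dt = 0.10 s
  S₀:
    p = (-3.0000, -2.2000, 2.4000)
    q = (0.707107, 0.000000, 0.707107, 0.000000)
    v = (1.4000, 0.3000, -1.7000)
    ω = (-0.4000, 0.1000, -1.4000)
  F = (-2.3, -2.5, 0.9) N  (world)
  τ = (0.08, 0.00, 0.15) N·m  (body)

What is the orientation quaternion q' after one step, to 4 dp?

q' = (0.7017, -0.0635, 0.7088, -0.0353)

2q̇ = q⊗(0,ω) = (-0.0707107, -1.2727926, 0.0707107, -0.7071070)
q' = normalize(q + ½dt·q⊗(0,ω)) = (0.7017, -0.0635, 0.7088, -0.0353)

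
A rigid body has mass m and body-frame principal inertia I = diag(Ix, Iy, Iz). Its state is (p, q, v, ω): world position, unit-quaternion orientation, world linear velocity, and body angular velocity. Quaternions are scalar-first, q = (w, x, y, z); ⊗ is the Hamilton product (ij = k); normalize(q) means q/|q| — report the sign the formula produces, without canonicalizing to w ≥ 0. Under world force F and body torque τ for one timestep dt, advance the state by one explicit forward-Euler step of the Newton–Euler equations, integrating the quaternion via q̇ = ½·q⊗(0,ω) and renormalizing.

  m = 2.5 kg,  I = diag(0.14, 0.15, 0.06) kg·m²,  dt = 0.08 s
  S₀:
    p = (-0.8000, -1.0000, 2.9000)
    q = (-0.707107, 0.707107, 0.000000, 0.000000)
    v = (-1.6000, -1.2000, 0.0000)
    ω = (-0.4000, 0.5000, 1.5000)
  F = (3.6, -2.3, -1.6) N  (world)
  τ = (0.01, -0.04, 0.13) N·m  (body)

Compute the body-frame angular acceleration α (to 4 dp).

α = (0.5536, 0.0533, 2.2000)

ω×(Iω) gyroscopic = (-0.0675, -0.0480, -0.0020)
angular accel α = (0.5536, 0.0533, 2.2000)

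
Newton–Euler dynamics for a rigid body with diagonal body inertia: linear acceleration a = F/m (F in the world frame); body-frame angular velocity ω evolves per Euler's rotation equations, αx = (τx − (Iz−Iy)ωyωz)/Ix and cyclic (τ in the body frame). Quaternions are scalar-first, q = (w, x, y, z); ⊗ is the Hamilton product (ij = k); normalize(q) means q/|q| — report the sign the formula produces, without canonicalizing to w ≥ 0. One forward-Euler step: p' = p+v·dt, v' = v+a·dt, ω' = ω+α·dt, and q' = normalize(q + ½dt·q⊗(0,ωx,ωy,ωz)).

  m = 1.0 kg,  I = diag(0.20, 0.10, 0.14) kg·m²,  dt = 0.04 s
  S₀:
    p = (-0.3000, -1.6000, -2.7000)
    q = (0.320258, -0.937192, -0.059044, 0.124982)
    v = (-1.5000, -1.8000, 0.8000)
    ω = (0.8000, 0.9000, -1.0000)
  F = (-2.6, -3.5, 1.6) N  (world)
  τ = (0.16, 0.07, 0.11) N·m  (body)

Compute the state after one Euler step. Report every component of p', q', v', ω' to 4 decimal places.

p' = (-0.3600, -1.6720, -2.6680)
q' = (0.3386, -0.9327, -0.0700, 0.1026)
v' = (-1.6040, -1.9400, 0.8640)
ω' = (0.8392, 0.9472, -0.9480)

new position p' = (-0.3600, -1.6720, -2.6680)
new velocity v' = (-1.6040, -1.9400, 0.8640)
gyro term ω×Iω = (-0.0360, -0.0480, -0.0720)
angular accel α = (0.9800, 1.1800, 1.3000)
new body rate ω' = (0.8392, 0.9472, -0.9480)
Hamilton product q⊗(0,ω) = (0.9278752, 0.2027666, -0.5489742, -1.1164956)
q + ½dt·q⊗(0,ω), renormalized = (0.3386, -0.9327, -0.0700, 0.1026)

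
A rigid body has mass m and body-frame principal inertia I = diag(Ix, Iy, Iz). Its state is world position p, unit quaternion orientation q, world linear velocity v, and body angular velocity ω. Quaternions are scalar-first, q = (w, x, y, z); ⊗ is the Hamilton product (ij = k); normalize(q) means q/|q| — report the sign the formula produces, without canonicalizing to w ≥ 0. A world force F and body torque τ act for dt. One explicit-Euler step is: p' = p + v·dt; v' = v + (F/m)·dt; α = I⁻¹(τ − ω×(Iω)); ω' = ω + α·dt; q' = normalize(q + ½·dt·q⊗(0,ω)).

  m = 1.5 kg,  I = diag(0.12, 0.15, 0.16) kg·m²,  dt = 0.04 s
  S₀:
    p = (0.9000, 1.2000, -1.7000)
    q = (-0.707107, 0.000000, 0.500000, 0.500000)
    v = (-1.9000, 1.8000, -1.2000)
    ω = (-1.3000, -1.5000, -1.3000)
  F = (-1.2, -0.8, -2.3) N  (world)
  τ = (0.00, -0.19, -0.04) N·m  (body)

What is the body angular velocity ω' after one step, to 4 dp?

ω' = (-1.3065, -1.5326, -1.3246)

α = I⁻¹(τ − ω×Iω) = (-0.1625, -0.8160, -0.6156)
ω' = ω + α·dt = (-1.3065, -1.5326, -1.3246)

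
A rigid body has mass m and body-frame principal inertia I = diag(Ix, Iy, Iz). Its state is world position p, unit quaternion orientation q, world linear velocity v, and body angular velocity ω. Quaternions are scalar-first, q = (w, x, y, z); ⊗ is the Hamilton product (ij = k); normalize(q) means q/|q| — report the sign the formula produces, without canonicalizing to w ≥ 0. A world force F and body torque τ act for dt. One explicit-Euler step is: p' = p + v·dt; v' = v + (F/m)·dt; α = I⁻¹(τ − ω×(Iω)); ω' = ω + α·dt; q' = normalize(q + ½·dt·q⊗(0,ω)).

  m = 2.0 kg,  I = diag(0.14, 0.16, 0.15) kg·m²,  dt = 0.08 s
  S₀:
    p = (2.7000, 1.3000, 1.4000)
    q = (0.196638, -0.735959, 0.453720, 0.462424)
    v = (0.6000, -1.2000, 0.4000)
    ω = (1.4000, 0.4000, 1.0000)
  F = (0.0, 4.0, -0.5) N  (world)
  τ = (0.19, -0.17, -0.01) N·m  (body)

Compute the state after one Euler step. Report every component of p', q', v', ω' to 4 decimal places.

p' = (2.7480, 1.2040, 1.4320)
q' = (0.2116, -0.7124, 0.5109, 0.4320)
v' = (0.6000, -1.0400, 0.3800)
ω' = (1.5109, 0.3220, 0.9887)

p' = p + v·dt = (2.7480, 1.2040, 1.4320)
new velocity v' = (0.6000, -1.0400, 0.3800)
gyro term ω×Iω = (-0.0040, -0.0140, 0.0112)
α = I⁻¹(τ − ω×Iω) = (1.3857, -0.9750, -0.1413)
new body rate ω' = (1.5109, 0.3220, 0.9887)
Hamilton product q⊗(0,ω) = (0.3864306, 0.5440436, 1.4620078, -0.7329536)
q' = normalize(q + ½dt·q⊗(0,ω)) = (0.2116, -0.7124, 0.5109, 0.4320)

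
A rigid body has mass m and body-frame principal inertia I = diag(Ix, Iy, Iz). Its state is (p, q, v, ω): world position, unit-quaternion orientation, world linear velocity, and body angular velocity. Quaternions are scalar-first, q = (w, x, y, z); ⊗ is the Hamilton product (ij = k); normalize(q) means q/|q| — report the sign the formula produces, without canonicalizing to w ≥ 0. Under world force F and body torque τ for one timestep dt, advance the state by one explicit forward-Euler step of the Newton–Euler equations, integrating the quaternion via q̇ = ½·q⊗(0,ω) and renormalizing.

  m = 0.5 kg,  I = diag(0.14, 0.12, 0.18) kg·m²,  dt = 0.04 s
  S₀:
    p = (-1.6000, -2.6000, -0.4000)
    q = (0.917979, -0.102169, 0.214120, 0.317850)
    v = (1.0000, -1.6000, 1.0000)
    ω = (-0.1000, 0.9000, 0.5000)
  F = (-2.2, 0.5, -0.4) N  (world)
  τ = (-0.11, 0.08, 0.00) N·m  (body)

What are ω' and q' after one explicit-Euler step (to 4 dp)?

ω' = (-0.1391, 0.9260, 0.4996)
q' = (0.9105, -0.1076, 0.2310, 0.3255)

angular accel α = (-0.9786, 0.6500, -0.0100)
new body rate ω' = (-0.1391, 0.9260, 0.4996)
2q̇ = q⊗(0,ω) = (-0.3618499, -0.2708029, 0.8454806, 0.3884494)
q + ½dt·q⊗(0,ω), renormalized = (0.9105, -0.1076, 0.2310, 0.3255)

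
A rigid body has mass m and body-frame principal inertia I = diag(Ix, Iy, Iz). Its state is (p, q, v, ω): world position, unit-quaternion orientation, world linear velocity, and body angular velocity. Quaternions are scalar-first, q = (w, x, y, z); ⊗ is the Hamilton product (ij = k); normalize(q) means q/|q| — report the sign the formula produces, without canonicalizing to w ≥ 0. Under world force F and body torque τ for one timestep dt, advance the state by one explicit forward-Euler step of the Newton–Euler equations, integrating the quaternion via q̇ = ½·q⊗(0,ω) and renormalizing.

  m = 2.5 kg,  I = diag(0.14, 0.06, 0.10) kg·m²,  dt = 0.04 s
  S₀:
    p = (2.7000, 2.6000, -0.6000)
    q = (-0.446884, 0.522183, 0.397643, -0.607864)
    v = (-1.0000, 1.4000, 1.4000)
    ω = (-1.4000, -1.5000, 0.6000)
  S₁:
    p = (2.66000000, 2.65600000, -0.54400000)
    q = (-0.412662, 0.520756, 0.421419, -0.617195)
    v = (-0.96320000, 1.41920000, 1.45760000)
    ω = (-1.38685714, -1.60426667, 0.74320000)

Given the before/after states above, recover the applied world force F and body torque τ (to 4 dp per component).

Δω = ω₁−ω₀ = (0.01314286, -0.10426667, 0.14320000)
ω₀×(Iω₀) = (-0.0360, -0.0336, -0.1680)
τ = I·(Δω/dt) + ω₀×(Iω₀) = (0.0100, -0.1900, 0.1900)
v₁ − v₀ = (0.03680000, 0.01920000, 0.05760000)
F = m·Δv/dt = (2.3000, 1.2000, 3.6000)

F = (2.3000, 1.2000, 3.6000)
τ = (0.0100, -0.1900, 0.1900)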